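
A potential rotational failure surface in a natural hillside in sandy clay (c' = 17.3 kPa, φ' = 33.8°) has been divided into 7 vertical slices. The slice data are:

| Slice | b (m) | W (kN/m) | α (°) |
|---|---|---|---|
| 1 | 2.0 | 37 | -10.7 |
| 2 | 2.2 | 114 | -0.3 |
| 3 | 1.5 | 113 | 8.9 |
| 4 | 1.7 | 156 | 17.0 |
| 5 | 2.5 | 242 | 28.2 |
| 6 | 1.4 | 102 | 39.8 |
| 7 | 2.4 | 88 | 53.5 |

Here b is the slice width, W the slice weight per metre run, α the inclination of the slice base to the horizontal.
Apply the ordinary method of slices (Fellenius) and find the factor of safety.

FS = 2.57

Ordinary method of slices: FS = Σ[c'·Δl_i + (W_i cosα_i)·tanφ'] / Σ W_i sinα_i, with Δl_i = b_i / cosα_i.
Slice 1: Δl = 2.0/cos(-10.7°) = 2.035 m; N'_1 = 37·cos(-10.7°) = 36.4; c'Δl = 35.21; W sinα = -6.9
Slice 2: Δl = 2.2/cos(-0.3°) = 2.200 m; N'_2 = 114·cos(-0.3°) = 114.0; c'Δl = 38.06; W sinα = -0.6
Slice 3: Δl = 1.5/cos8.9° = 1.518 m; N'_3 = 113·cos8.9° = 111.6; c'Δl = 26.27; W sinα = 17.5
Slice 4: Δl = 1.7/cos17.0° = 1.778 m; N'_4 = 156·cos17.0° = 149.2; c'Δl = 30.75; W sinα = 45.6
Slice 5: Δl = 2.5/cos28.2° = 2.837 m; N'_5 = 242·cos28.2° = 213.3; c'Δl = 49.08; W sinα = 114.4
Slice 6: Δl = 1.4/cos39.8° = 1.822 m; N'_6 = 102·cos39.8° = 78.4; c'Δl = 31.52; W sinα = 65.3
Slice 7: Δl = 2.4/cos53.5° = 4.035 m; N'_7 = 88·cos53.5° = 52.3; c'Δl = 69.80; W sinα = 70.7
Σc'Δl = 280.7 kN/m; ΣN' = 755.2 kN/m; ΣW sinα = 306.0 kN/m
Resisting = 280.7 + 755.2·tan33.8° = 280.7 + 505.5 = 786.2 kN/m
FS = 786.2 / 306.0 = 2.569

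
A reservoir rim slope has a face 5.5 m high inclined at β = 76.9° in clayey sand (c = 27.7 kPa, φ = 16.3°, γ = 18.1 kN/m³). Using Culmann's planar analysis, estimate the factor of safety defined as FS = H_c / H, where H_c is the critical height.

H_c = (4c/γ) · sinβ cosφ / [1 − cos(β − φ)]
    = (4·27.7/18.1) · sin76.9°·cos16.3° / [1 − cos60.6°]
    = 6.122 · 0.9348 / 0.5091 = 11.24 m
FS = H_c / H = 11.24 / 5.5 = 2.044

FS = 2.04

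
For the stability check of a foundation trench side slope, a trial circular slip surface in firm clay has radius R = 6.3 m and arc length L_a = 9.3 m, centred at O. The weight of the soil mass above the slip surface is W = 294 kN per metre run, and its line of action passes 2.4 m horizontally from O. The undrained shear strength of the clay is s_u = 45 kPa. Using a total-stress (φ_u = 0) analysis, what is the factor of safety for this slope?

Taking moments about the centre O, the resisting moment is provided by the undrained shear strength acting along the arc:
M_R = s_u·L_a·R = 45·9.30·6.3 = 2636.6 kN·m/m
M_D = W·d = 294·2.4 = 705.6 kN·m/m
FS = M_R / M_D = 2636.6 / 705.6 = 3.737

FS = 3.74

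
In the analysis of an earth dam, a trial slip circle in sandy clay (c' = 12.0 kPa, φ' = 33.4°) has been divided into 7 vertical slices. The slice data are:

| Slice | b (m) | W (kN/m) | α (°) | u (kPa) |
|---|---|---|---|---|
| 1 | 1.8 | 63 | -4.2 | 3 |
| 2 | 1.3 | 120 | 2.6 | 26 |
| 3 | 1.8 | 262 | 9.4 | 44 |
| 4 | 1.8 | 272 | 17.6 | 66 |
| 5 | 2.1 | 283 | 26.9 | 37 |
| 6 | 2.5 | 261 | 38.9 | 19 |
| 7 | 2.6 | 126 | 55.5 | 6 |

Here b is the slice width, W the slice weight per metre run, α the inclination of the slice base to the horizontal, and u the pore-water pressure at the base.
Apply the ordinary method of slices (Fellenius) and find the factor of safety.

FS = 1.41

Ordinary method of slices: FS = Σ[c'·Δl_i + (W_i cosα_i − u_i·Δl_i)·tanφ'] / Σ W_i sinα_i, with Δl_i = b_i / cosα_i.
Slice 1: Δl = 1.8/cos(-4.2°) = 1.805 m; N'_1 = 63·cos(-4.2°) − 3·1.805 = 57.4; c'Δl = 21.66; W sinα = -4.6
Slice 2: Δl = 1.3/cos2.6° = 1.301 m; N'_2 = 120·cos2.6° − 26·1.301 = 86.0; c'Δl = 15.62; W sinα = 5.4
Slice 3: Δl = 1.8/cos9.4° = 1.824 m; N'_3 = 262·cos9.4° − 44·1.824 = 178.2; c'Δl = 21.89; W sinα = 42.8
Slice 4: Δl = 1.8/cos17.6° = 1.888 m; N'_4 = 272·cos17.6° − 66·1.888 = 134.6; c'Δl = 22.66; W sinα = 82.2
Slice 5: Δl = 2.1/cos26.9° = 2.355 m; N'_5 = 283·cos26.9° − 37·2.355 = 165.3; c'Δl = 28.26; W sinα = 128.0
Slice 6: Δl = 2.5/cos38.9° = 3.212 m; N'_6 = 261·cos38.9° − 19·3.212 = 142.1; c'Δl = 38.55; W sinα = 163.9
Slice 7: Δl = 2.6/cos55.5° = 4.590 m; N'_7 = 126·cos55.5° − 6·4.590 = 43.8; c'Δl = 55.08; W sinα = 103.8
Σc'Δl = 203.7 kN/m; ΣN' = 807.5 kN/m; ΣW sinα = 521.6 kN/m
Resisting = 203.7 + 807.5·tan33.4° = 203.7 + 532.4 = 736.1 kN/m
FS = 736.1 / 521.6 = 1.411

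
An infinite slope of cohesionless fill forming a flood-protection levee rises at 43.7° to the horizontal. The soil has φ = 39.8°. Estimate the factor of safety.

FS = 0.87

For a dry cohesionless infinite slope the factor of safety is FS = tanφ / tanβ.
FS = tan39.8° / tan43.7° = 0.8332 / 0.9556 = 0.872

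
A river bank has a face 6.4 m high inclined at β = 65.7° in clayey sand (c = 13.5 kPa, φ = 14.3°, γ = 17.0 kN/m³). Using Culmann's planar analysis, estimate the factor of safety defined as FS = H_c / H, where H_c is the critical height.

H_c = (4c/γ) · sinβ cosφ / [1 − cos(β − φ)]
    = (4·13.5/17.0) · sin65.7°·cos14.3° / [1 − cos51.4°]
    = 3.176 · 0.8832 / 0.3761 = 7.46 m
FS = H_c / H = 7.46 / 6.4 = 1.165

FS = 1.17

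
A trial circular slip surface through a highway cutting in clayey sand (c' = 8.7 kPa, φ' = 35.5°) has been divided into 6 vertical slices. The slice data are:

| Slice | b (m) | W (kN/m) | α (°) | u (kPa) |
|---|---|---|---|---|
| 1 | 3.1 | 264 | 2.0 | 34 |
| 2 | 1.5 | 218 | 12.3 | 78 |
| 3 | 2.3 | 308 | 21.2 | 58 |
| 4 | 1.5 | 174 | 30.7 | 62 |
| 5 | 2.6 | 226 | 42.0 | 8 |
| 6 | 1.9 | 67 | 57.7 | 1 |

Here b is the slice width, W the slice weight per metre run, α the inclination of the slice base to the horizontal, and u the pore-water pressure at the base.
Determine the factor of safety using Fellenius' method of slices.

Ordinary method of slices: FS = Σ[c'·Δl_i + (W_i cosα_i − u_i·Δl_i)·tanφ'] / Σ W_i sinα_i, with Δl_i = b_i / cosα_i.
Slice 1: Δl = 3.1/cos2.0° = 3.102 m; N'_1 = 264·cos2.0° − 34·3.102 = 158.4; c'Δl = 26.99; W sinα = 9.2
Slice 2: Δl = 1.5/cos12.3° = 1.535 m; N'_2 = 218·cos12.3° − 78·1.535 = 93.2; c'Δl = 13.36; W sinα = 46.4
Slice 3: Δl = 2.3/cos21.2° = 2.467 m; N'_3 = 308·cos21.2° − 58·2.467 = 144.1; c'Δl = 21.46; W sinα = 111.4
Slice 4: Δl = 1.5/cos30.7° = 1.744 m; N'_4 = 174·cos30.7° − 62·1.744 = 41.5; c'Δl = 15.18; W sinα = 88.8
Slice 5: Δl = 2.6/cos42.0° = 3.499 m; N'_5 = 226·cos42.0° − 8·3.499 = 140.0; c'Δl = 30.44; W sinα = 151.2
Slice 6: Δl = 1.9/cos57.7° = 3.556 m; N'_6 = 67·cos57.7° − 1·3.556 = 32.2; c'Δl = 30.93; W sinα = 56.6
Σc'Δl = 138.4 kN/m; ΣN' = 609.4 kN/m; ΣW sinα = 463.7 kN/m
Resisting = 138.4 + 609.4·tan35.5° = 138.4 + 434.7 = 573.0 kN/m
FS = 573.0 / 463.7 = 1.236

FS = 1.24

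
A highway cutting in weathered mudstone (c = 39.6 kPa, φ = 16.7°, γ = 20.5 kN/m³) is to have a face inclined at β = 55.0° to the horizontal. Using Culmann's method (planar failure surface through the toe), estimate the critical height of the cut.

H_c = 28.17 m

Culmann's analysis gives the critical failure plane at α_cr = (β + φ)/2 = (55.0 + 16.7)/2 = 35.9°, and the critical height
H_c = (4c/γ) · sinβ cosφ / [1 − cos(β − φ)]
    = (4·39.6/20.5) · sin55.0°·cos16.7° / [1 − cos(38.3°)]
    = 7.727 · 0.8192·0.9578 / [1 − 0.7848]
    = 7.727 · 0.7846 / 0.2152
    = 28.17 m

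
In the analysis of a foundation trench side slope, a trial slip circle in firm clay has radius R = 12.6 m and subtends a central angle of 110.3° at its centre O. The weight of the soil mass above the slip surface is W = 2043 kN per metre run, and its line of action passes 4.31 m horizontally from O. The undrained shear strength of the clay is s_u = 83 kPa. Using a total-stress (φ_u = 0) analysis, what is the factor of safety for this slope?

FS = 2.88

Taking moments about the centre O, the resisting moment is provided by the undrained shear strength acting along the arc:
Arc length L_a = R·θ = 12.6·(110.3°·π/180) = 12.6·1.9251 = 24.26 m
M_R = s_u·L_a·R = 83·24.26·12.6 = 25367.2 kN·m/m
M_D = W·d = 2043·4.31 = 8805.3 kN·m/m
FS = M_R / M_D = 25367.2 / 8805.3 = 2.881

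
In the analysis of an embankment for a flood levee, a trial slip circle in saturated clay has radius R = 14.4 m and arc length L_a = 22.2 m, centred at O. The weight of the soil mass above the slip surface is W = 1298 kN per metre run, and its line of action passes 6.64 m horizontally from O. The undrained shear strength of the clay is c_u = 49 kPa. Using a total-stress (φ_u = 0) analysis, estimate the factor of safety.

Taking moments about the centre O, the resisting moment is provided by the undrained shear strength acting along the arc:
M_R = c_u·L_a·R = 49·22.20·14.4 = 15664.3 kN·m/m
M_D = W·d = 1298·6.64 = 8618.7 kN·m/m
FS = M_R / M_D = 15664.3 / 8618.7 = 1.817

FS = 1.82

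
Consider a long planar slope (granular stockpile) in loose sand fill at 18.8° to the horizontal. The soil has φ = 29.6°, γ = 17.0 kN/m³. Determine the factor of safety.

FS = 1.67

For a dry cohesionless infinite slope the factor of safety is FS = tanφ / tanβ.
FS = tan29.6° / tan18.8° = 0.5681 / 0.3404 = 1.669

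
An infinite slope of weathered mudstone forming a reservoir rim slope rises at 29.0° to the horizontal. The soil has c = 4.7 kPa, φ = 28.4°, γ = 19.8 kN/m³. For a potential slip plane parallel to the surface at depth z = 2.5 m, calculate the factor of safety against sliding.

FS = 1.20

For an infinite slope with a slip plane parallel to the surface (no pore pressure): FS = [c + γz cos²β tanφ] / [γz sinβ cosβ].
γz = 19.8·2.5 = 49.50 kN/m²
Numerator = 4.7 + 49.50·cos²29.0°·tan28.4° = 4.7 + 49.50·0.7650·0.5407 = 25.174 kPa
Denominator = 49.50·sin29.0°·cos29.0° = 49.50·0.4848·0.8746 = 20.989 kPa
FS = 25.174 / 20.989 = 1.199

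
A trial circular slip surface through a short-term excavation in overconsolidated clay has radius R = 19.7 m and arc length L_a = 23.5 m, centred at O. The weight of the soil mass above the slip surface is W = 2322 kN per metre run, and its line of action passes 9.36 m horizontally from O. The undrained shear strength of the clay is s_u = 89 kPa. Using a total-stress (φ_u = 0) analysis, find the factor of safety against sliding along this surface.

FS = 1.90

Taking moments about the centre O, the resisting moment is provided by the undrained shear strength acting along the arc:
M_R = s_u·L_a·R = 89·23.50·19.7 = 41202.5 kN·m/m
M_D = W·d = 2322·9.36 = 21733.9 kN·m/m
FS = M_R / M_D = 41202.5 / 21733.9 = 1.896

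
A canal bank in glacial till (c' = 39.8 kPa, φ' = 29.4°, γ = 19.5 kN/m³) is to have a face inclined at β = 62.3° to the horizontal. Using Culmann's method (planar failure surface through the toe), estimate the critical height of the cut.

Culmann's analysis gives the critical failure plane at α_cr = (β + φ')/2 = (62.3 + 29.4)/2 = 45.8°, and the critical height
H_c = (4c'/γ) · sinβ cosφ' / [1 − cos(β − φ')]
    = (4·39.8/19.5) · sin62.3°·cos29.4° / [1 − cos(32.9°)]
    = 8.164 · 0.8854·0.8712 / [1 − 0.8396]
    = 8.164 · 0.7714 / 0.1604
    = 39.27 m

H_c = 39.27 m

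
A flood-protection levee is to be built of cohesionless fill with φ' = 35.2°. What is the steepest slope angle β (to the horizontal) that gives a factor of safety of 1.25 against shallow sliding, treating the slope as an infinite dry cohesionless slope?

For an infinite dry cohesionless slope FS = tanφ'/tanβ, so tanβ = tanφ' / FS.
tanβ = tan35.2° / 1.25 = 0.7054 / 1.25 = 0.5643
β = arctan(0.5643) = 29.44°

β = 29.4°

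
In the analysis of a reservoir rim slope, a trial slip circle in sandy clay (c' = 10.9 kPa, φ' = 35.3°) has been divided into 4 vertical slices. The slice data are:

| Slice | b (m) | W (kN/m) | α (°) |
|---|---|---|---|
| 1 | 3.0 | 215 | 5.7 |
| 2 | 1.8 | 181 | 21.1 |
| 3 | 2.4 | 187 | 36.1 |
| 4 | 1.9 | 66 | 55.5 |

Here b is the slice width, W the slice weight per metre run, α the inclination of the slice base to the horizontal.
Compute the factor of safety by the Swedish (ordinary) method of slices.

FS = 2.10

Ordinary method of slices: FS = Σ[c'·Δl_i + (W_i cosα_i)·tanφ'] / Σ W_i sinα_i, with Δl_i = b_i / cosα_i.
Slice 1: Δl = 3.0/cos5.7° = 3.015 m; N'_1 = 215·cos5.7° = 213.9; c'Δl = 32.86; W sinα = 21.4
Slice 2: Δl = 1.8/cos21.1° = 1.929 m; N'_2 = 181·cos21.1° = 168.9; c'Δl = 21.03; W sinα = 65.2
Slice 3: Δl = 2.4/cos36.1° = 2.970 m; N'_3 = 187·cos36.1° = 151.1; c'Δl = 32.38; W sinα = 110.2
Slice 4: Δl = 1.9/cos55.5° = 3.354 m; N'_4 = 66·cos55.5° = 37.4; c'Δl = 36.56; W sinα = 54.4
Σc'Δl = 122.8 kN/m; ΣN' = 571.3 kN/m; ΣW sinα = 251.1 kN/m
Resisting = 122.8 + 571.3·tan35.3° = 122.8 + 404.5 = 527.3 kN/m
FS = 527.3 / 251.1 = 2.100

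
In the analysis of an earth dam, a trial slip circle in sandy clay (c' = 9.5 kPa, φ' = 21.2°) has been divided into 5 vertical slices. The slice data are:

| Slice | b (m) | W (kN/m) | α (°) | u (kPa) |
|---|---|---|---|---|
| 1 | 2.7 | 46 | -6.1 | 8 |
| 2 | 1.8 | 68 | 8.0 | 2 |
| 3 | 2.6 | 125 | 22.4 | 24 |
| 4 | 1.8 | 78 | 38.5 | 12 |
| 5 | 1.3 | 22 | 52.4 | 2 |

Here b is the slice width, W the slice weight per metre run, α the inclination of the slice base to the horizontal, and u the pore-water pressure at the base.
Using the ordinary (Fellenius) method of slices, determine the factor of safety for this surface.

Ordinary method of slices: FS = Σ[c'·Δl_i + (W_i cosα_i − u_i·Δl_i)·tanφ'] / Σ W_i sinα_i, with Δl_i = b_i / cosα_i.
Slice 1: Δl = 2.7/cos(-6.1°) = 2.715 m; N'_1 = 46·cos(-6.1°) − 8·2.715 = 24.0; c'Δl = 25.80; W sinα = -4.9
Slice 2: Δl = 1.8/cos8.0° = 1.818 m; N'_2 = 68·cos8.0° − 2·1.818 = 63.7; c'Δl = 17.27; W sinα = 9.5
Slice 3: Δl = 2.6/cos22.4° = 2.812 m; N'_3 = 125·cos22.4° − 24·2.812 = 48.1; c'Δl = 26.72; W sinα = 47.6
Slice 4: Δl = 1.8/cos38.5° = 2.300 m; N'_4 = 78·cos38.5° − 12·2.300 = 33.4; c'Δl = 21.85; W sinα = 48.6
Slice 5: Δl = 1.3/cos52.4° = 2.131 m; N'_5 = 22·cos52.4° − 2·2.131 = 9.2; c'Δl = 20.24; W sinα = 17.4
Σc'Δl = 111.9 kN/m; ΣN' = 178.4 kN/m; ΣW sinα = 118.2 kN/m
Resisting = 111.9 + 178.4·tan21.2° = 111.9 + 69.2 = 181.1 kN/m
FS = 181.1 / 118.2 = 1.532

FS = 1.53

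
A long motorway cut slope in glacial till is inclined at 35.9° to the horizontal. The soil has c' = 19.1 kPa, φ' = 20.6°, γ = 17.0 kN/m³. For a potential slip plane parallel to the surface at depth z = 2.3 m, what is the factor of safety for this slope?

FS = 1.55

For an infinite slope with a slip plane parallel to the surface (no pore pressure): FS = [c' + γz cos²β tanφ'] / [γz sinβ cosβ].
γz = 17.0·2.3 = 39.10 kN/m²
Numerator = 19.1 + 39.10·cos²35.9°·tan20.6° = 19.1 + 39.10·0.6562·0.3759 = 28.744 kPa
Denominator = 39.10·sin35.9°·cos35.9° = 39.10·0.5864·0.8100 = 18.572 kPa
FS = 28.744 / 18.572 = 1.548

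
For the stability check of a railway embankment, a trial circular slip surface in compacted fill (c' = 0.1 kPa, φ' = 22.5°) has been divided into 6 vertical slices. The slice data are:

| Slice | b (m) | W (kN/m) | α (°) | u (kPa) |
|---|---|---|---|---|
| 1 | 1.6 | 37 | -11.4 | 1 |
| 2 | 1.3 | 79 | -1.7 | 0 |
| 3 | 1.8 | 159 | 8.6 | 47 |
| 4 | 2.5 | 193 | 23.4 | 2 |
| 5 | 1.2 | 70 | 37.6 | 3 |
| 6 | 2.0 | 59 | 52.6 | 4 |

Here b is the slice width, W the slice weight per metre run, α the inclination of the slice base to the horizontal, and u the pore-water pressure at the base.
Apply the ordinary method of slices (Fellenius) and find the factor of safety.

FS = 1.00

Ordinary method of slices: FS = Σ[c'·Δl_i + (W_i cosα_i − u_i·Δl_i)·tanφ'] / Σ W_i sinα_i, with Δl_i = b_i / cosα_i.
Slice 1: Δl = 1.6/cos(-11.4°) = 1.632 m; N'_1 = 37·cos(-11.4°) − 1·1.632 = 34.6; c'Δl = 0.16; W sinα = -7.3
Slice 2: Δl = 1.3/cos(-1.7°) = 1.301 m; N'_2 = 79·cos(-1.7°) − 0·1.301 = 79.0; c'Δl = 0.13; W sinα = -2.3
Slice 3: Δl = 1.8/cos8.6° = 1.820 m; N'_3 = 159·cos8.6° − 47·1.820 = 71.7; c'Δl = 0.18; W sinα = 23.8
Slice 4: Δl = 2.5/cos23.4° = 2.724 m; N'_4 = 193·cos23.4° − 2·2.724 = 171.7; c'Δl = 0.27; W sinα = 76.6
Slice 5: Δl = 1.2/cos37.6° = 1.515 m; N'_5 = 70·cos37.6° − 3·1.515 = 50.9; c'Δl = 0.15; W sinα = 42.7
Slice 6: Δl = 2.0/cos52.6° = 3.293 m; N'_6 = 59·cos52.6° − 4·3.293 = 22.7; c'Δl = 0.33; W sinα = 46.9
Σc'Δl = 1.2 kN/m; ΣN' = 430.5 kN/m; ΣW sinα = 180.3 kN/m
Resisting = 1.2 + 430.5·tan22.5° = 1.2 + 178.3 = 179.6 kN/m
FS = 179.6 / 180.3 = 0.996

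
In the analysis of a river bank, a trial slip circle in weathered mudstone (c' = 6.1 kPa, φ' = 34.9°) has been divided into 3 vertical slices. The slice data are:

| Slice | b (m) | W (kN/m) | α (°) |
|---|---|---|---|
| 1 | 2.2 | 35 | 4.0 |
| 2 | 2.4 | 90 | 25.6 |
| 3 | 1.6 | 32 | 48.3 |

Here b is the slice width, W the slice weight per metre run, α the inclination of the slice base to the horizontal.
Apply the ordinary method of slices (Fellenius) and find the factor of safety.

FS = 2.15

Ordinary method of slices: FS = Σ[c'·Δl_i + (W_i cosα_i)·tanφ'] / Σ W_i sinα_i, with Δl_i = b_i / cosα_i.
Slice 1: Δl = 2.2/cos4.0° = 2.205 m; N'_1 = 35·cos4.0° = 34.9; c'Δl = 13.45; W sinα = 2.4
Slice 2: Δl = 2.4/cos25.6° = 2.661 m; N'_2 = 90·cos25.6° = 81.2; c'Δl = 16.23; W sinα = 38.9
Slice 3: Δl = 1.6/cos48.3° = 2.405 m; N'_3 = 32·cos48.3° = 21.3; c'Δl = 14.67; W sinα = 23.9
Σc'Δl = 44.4 kN/m; ΣN' = 137.4 kN/m; ΣW sinα = 65.2 kN/m
Resisting = 44.4 + 137.4·tan34.9° = 44.4 + 95.8 = 140.2 kN/m
FS = 140.2 / 65.2 = 2.149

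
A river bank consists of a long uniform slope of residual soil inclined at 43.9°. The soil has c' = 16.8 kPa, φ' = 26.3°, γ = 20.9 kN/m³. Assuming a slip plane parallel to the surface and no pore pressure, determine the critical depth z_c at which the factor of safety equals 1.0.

z_c = 3.31 m

Setting FS = 1.00 in FS = [c' + γz cos²β tanφ'] / [γz sinβ cosβ] and solving for z:
z = c' / [γ cosβ (FS·sinβ − cosβ·tanφ')]
  = 16.8 / [20.9·cos43.9°·(1.00·sin43.9° − cos43.9°·tan26.3°)]
  = 16.8 / [20.9·0.7206·(1.00·0.6934 − 0.7206·0.4942)]
  = 16.8 / 5.0793 = 3.308 m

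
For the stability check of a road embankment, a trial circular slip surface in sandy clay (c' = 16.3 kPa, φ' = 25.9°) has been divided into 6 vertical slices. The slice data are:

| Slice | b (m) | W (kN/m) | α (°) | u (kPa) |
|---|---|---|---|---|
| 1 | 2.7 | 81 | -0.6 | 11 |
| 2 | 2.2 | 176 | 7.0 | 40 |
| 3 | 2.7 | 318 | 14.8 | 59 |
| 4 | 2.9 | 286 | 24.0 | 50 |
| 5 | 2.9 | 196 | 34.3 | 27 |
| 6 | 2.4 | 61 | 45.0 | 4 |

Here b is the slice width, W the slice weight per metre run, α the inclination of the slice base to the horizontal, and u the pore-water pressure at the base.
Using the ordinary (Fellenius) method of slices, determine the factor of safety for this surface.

FS = 1.41

Ordinary method of slices: FS = Σ[c'·Δl_i + (W_i cosα_i − u_i·Δl_i)·tanφ'] / Σ W_i sinα_i, with Δl_i = b_i / cosα_i.
Slice 1: Δl = 2.7/cos(-0.6°) = 2.700 m; N'_1 = 81·cos(-0.6°) − 11·2.700 = 51.3; c'Δl = 44.01; W sinα = -0.8
Slice 2: Δl = 2.2/cos7.0° = 2.217 m; N'_2 = 176·cos7.0° − 40·2.217 = 86.0; c'Δl = 36.13; W sinα = 21.4
Slice 3: Δl = 2.7/cos14.8° = 2.793 m; N'_3 = 318·cos14.8° − 59·2.793 = 142.7; c'Δl = 45.52; W sinα = 81.2
Slice 4: Δl = 2.9/cos24.0° = 3.174 m; N'_4 = 286·cos24.0° − 50·3.174 = 102.6; c'Δl = 51.74; W sinα = 116.3
Slice 5: Δl = 2.9/cos34.3° = 3.510 m; N'_5 = 196·cos34.3° − 27·3.510 = 67.1; c'Δl = 57.22; W sinα = 110.5
Slice 6: Δl = 2.4/cos45.0° = 3.394 m; N'_6 = 61·cos45.0° − 4·3.394 = 29.6; c'Δl = 55.32; W sinα = 43.1
Σc'Δl = 290.0 kN/m; ΣN' = 479.2 kN/m; ΣW sinα = 371.7 kN/m
Resisting = 290.0 + 479.2·tan25.9° = 290.0 + 232.7 = 522.7 kN/m
FS = 522.7 / 371.7 = 1.406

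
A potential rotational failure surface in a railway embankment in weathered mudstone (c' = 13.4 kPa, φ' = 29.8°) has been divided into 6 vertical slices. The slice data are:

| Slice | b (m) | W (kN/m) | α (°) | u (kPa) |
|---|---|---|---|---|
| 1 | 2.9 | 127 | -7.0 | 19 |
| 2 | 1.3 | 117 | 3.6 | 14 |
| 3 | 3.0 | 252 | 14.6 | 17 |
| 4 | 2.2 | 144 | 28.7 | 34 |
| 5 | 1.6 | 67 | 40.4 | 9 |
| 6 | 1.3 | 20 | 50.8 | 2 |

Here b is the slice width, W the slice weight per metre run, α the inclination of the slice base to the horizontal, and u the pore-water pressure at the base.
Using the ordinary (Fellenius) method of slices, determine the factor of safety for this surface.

FS = 2.40

Ordinary method of slices: FS = Σ[c'·Δl_i + (W_i cosα_i − u_i·Δl_i)·tanφ'] / Σ W_i sinα_i, with Δl_i = b_i / cosα_i.
Slice 1: Δl = 2.9/cos(-7.0°) = 2.922 m; N'_1 = 127·cos(-7.0°) − 19·2.922 = 70.5; c'Δl = 39.15; W sinα = -15.5
Slice 2: Δl = 1.3/cos3.6° = 1.303 m; N'_2 = 117·cos3.6° − 14·1.303 = 98.5; c'Δl = 17.45; W sinα = 7.3
Slice 3: Δl = 3.0/cos14.6° = 3.100 m; N'_3 = 252·cos14.6° − 17·3.100 = 191.2; c'Δl = 41.54; W sinα = 63.5
Slice 4: Δl = 2.2/cos28.7° = 2.508 m; N'_4 = 144·cos28.7° − 34·2.508 = 41.0; c'Δl = 33.61; W sinα = 69.2
Slice 5: Δl = 1.6/cos40.4° = 2.101 m; N'_5 = 67·cos40.4° − 9·2.101 = 32.1; c'Δl = 28.15; W sinα = 43.4
Slice 6: Δl = 1.3/cos50.8° = 2.057 m; N'_6 = 20·cos50.8° − 2·2.057 = 8.5; c'Δl = 27.56; W sinα = 15.5
Σc'Δl = 187.5 kN/m; ΣN' = 441.9 kN/m; ΣW sinα = 183.5 kN/m
Resisting = 187.5 + 441.9·tan29.8° = 187.5 + 253.1 = 440.6 kN/m
FS = 440.6 / 183.5 = 2.401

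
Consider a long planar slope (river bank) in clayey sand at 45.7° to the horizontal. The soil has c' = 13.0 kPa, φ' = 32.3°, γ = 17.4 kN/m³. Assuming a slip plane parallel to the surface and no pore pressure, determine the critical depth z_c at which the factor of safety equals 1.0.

z_c = 3.90 m

Setting FS = 1.00 in FS = [c' + γz cos²β tanφ'] / [γz sinβ cosβ] and solving for z:
z = c' / [γ cosβ (FS·sinβ − cosβ·tanφ')]
  = 13.0 / [17.4·cos45.7°·(1.00·sin45.7° − cos45.7°·tan32.3°)]
  = 13.0 / [17.4·0.6984·(1.00·0.7157 − 0.6984·0.6322)]
  = 13.0 / 3.3319 = 3.902 m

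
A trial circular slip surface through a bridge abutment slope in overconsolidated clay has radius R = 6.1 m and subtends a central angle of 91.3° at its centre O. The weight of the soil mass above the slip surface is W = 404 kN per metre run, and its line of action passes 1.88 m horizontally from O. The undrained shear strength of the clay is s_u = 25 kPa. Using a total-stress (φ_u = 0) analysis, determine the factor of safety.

FS = 1.95

Taking moments about the centre O, the resisting moment is provided by the undrained shear strength acting along the arc:
Arc length L_a = R·θ = 6.1·(91.3°·π/180) = 6.1·1.5935 = 9.72 m
M_R = s_u·L_a·R = 25·9.72·6.1 = 1482.3 kN·m/m
M_D = W·d = 404·1.88 = 759.5 kN·m/m
FS = M_R / M_D = 1482.3 / 759.5 = 1.952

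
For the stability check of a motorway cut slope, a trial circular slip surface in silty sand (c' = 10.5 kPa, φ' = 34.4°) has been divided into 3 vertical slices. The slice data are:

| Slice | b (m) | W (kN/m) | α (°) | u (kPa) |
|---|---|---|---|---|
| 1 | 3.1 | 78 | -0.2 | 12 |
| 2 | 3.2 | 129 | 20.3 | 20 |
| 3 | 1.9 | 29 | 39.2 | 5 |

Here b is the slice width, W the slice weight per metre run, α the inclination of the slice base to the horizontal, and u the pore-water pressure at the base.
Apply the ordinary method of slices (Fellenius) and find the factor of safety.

Ordinary method of slices: FS = Σ[c'·Δl_i + (W_i cosα_i − u_i·Δl_i)·tanφ'] / Σ W_i sinα_i, with Δl_i = b_i / cosα_i.
Slice 1: Δl = 3.1/cos(-0.2°) = 3.100 m; N'_1 = 78·cos(-0.2°) − 12·3.100 = 40.8; c'Δl = 32.55; W sinα = -0.3
Slice 2: Δl = 3.2/cos20.3° = 3.412 m; N'_2 = 129·cos20.3° − 20·3.412 = 52.7; c'Δl = 35.83; W sinα = 44.8
Slice 3: Δl = 1.9/cos39.2° = 2.452 m; N'_3 = 29·cos39.2° − 5·2.452 = 10.2; c'Δl = 25.74; W sinα = 18.3
Σc'Δl = 94.1 kN/m; ΣN' = 103.8 kN/m; ΣW sinα = 62.8 kN/m
Resisting = 94.1 + 103.8·tan34.4° = 94.1 + 71.0 = 165.2 kN/m
FS = 165.2 / 62.8 = 2.630

FS = 2.63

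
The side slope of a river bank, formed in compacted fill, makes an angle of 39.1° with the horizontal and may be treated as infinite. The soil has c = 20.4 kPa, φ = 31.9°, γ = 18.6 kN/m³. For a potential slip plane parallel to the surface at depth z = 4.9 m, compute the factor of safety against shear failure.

For an infinite slope with a slip plane parallel to the surface (no pore pressure): FS = [c + γz cos²β tanφ] / [γz sinβ cosβ].
γz = 18.6·4.9 = 91.14 kN/m²
Numerator = 20.4 + 91.14·cos²39.1°·tan31.9° = 20.4 + 91.14·0.6022·0.6224 = 54.565 kPa
Denominator = 91.14·sin39.1°·cos39.1° = 91.14·0.6307·0.7760 = 44.607 kPa
FS = 54.565 / 44.607 = 1.223

FS = 1.22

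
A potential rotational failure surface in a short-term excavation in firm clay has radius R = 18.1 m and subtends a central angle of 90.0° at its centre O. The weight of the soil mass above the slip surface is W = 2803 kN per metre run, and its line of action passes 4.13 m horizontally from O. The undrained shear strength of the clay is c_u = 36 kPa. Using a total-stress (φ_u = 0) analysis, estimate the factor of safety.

Taking moments about the centre O, the resisting moment is provided by the undrained shear strength acting along the arc:
Arc length L_a = R·θ = 18.1·(90.0°·π/180) = 18.1·1.5708 = 28.43 m
M_R = c_u·L_a·R = 36·28.43·18.1 = 18525.9 kN·m/m
M_D = W·d = 2803·4.13 = 11576.4 kN·m/m
FS = M_R / M_D = 18525.9 / 11576.4 = 1.600

FS = 1.60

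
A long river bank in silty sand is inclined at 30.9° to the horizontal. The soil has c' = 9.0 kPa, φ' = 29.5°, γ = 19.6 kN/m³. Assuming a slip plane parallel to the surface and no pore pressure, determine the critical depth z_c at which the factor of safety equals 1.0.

Setting FS = 1.00 in FS = [c' + γz cos²β tanφ'] / [γz sinβ cosβ] and solving for z:
z = c' / [γ cosβ (FS·sinβ − cosβ·tanφ')]
  = 9.0 / [19.6·cos30.9°·(1.00·sin30.9° − cos30.9°·tan29.5°)]
  = 9.0 / [19.6·0.8581·(1.00·0.5135 − 0.8581·0.5658)]
  = 9.0 / 0.4721 = 19.063 m

z_c = 19.06 m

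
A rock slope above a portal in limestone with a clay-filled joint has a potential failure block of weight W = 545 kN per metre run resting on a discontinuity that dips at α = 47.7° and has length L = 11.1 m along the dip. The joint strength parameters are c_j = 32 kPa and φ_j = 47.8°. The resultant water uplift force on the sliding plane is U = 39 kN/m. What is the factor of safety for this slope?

Resolving the block weight along and normal to the plane and applying the Mohr–Coulomb strength on the joint:
N' = W cosα − U = 545·cos47.7° − 39 = 327.8 kN/m
Driving force T = W sinα = 545·sin47.7° = 403.1 kN/m
Resisting force R = c_j·L + N'·tanφ_j = 32·11.1 + 327.8·tan47.8° = 355.2 + 361.5 = 716.7 kN/m
FS = R / T = 716.7 / 403.1 = 1.778

FS = 1.78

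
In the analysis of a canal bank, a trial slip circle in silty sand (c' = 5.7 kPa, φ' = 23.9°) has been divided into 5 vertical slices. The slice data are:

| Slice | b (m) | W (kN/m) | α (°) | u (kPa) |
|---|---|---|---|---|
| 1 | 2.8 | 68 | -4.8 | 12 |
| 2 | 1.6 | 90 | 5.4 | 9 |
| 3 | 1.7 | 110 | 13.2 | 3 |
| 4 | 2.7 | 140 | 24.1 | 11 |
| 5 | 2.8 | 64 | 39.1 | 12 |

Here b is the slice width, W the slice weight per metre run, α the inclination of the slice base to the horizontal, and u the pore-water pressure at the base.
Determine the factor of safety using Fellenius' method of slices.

FS = 1.68

Ordinary method of slices: FS = Σ[c'·Δl_i + (W_i cosα_i − u_i·Δl_i)·tanφ'] / Σ W_i sinα_i, with Δl_i = b_i / cosα_i.
Slice 1: Δl = 2.8/cos(-4.8°) = 2.810 m; N'_1 = 68·cos(-4.8°) − 12·2.810 = 34.0; c'Δl = 16.02; W sinα = -5.7
Slice 2: Δl = 1.6/cos5.4° = 1.607 m; N'_2 = 90·cos5.4° − 9·1.607 = 75.1; c'Δl = 9.16; W sinα = 8.5
Slice 3: Δl = 1.7/cos13.2° = 1.746 m; N'_3 = 110·cos13.2° − 3·1.746 = 101.9; c'Δl = 9.95; W sinα = 25.1
Slice 4: Δl = 2.7/cos24.1° = 2.958 m; N'_4 = 140·cos24.1° − 11·2.958 = 95.3; c'Δl = 16.86; W sinα = 57.2
Slice 5: Δl = 2.8/cos39.1° = 3.608 m; N'_5 = 64·cos39.1° − 12·3.608 = 6.4; c'Δl = 20.57; W sinα = 40.4
Σc'Δl = 72.6 kN/m; ΣN' = 312.7 kN/m; ΣW sinα = 125.4 kN/m
Resisting = 72.6 + 312.7·tan23.9° = 72.6 + 138.6 = 211.1 kN/m
FS = 211.1 / 125.4 = 1.683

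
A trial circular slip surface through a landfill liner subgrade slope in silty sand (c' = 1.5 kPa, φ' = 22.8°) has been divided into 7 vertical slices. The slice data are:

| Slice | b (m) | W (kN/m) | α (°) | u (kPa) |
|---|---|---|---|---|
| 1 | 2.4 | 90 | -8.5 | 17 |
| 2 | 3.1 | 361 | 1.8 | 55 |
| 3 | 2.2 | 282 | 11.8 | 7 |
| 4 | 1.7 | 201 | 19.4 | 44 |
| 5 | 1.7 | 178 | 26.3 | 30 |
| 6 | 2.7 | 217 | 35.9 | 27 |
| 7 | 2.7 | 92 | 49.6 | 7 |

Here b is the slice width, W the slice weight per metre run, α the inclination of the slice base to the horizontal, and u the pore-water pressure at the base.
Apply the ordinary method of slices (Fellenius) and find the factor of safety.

Ordinary method of slices: FS = Σ[c'·Δl_i + (W_i cosα_i − u_i·Δl_i)·tanφ'] / Σ W_i sinα_i, with Δl_i = b_i / cosα_i.
Slice 1: Δl = 2.4/cos(-8.5°) = 2.427 m; N'_1 = 90·cos(-8.5°) − 17·2.427 = 47.8; c'Δl = 3.64; W sinα = -13.3
Slice 2: Δl = 3.1/cos1.8° = 3.102 m; N'_2 = 361·cos1.8° − 55·3.102 = 190.2; c'Δl = 4.65; W sinα = 11.3
Slice 3: Δl = 2.2/cos11.8° = 2.247 m; N'_3 = 282·cos11.8° − 7·2.247 = 260.3; c'Δl = 3.37; W sinα = 57.7
Slice 4: Δl = 1.7/cos19.4° = 1.802 m; N'_4 = 201·cos19.4° − 44·1.802 = 110.3; c'Δl = 2.70; W sinα = 66.8
Slice 5: Δl = 1.7/cos26.3° = 1.896 m; N'_5 = 178·cos26.3° − 30·1.896 = 102.7; c'Δl = 2.84; W sinα = 78.9
Slice 6: Δl = 2.7/cos35.9° = 3.333 m; N'_6 = 217·cos35.9° − 27·3.333 = 85.8; c'Δl = 5.00; W sinα = 127.2
Slice 7: Δl = 2.7/cos49.6° = 4.166 m; N'_7 = 92·cos49.6° − 7·4.166 = 30.5; c'Δl = 6.25; W sinα = 70.1
Σc'Δl = 28.5 kN/m; ΣN' = 827.5 kN/m; ΣW sinα = 398.6 kN/m
Resisting = 28.5 + 827.5·tan22.8° = 28.5 + 347.9 = 376.3 kN/m
FS = 376.3 / 398.6 = 0.944

FS = 0.94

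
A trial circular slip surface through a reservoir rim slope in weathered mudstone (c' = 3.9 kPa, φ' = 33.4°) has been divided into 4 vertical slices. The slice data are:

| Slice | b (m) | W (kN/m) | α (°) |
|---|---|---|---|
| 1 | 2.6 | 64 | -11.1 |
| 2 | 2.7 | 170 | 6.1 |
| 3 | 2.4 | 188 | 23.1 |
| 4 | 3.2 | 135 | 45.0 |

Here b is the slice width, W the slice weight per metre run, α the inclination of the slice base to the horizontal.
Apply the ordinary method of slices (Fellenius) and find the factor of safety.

FS = 2.16

Ordinary method of slices: FS = Σ[c'·Δl_i + (W_i cosα_i)·tanφ'] / Σ W_i sinα_i, with Δl_i = b_i / cosα_i.
Slice 1: Δl = 2.6/cos(-11.1°) = 2.650 m; N'_1 = 64·cos(-11.1°) = 62.8; c'Δl = 10.33; W sinα = -12.3
Slice 2: Δl = 2.7/cos6.1° = 2.715 m; N'_2 = 170·cos6.1° = 169.0; c'Δl = 10.59; W sinα = 18.1
Slice 3: Δl = 2.4/cos23.1° = 2.609 m; N'_3 = 188·cos23.1° = 172.9; c'Δl = 10.18; W sinα = 73.8
Slice 4: Δl = 3.2/cos45.0° = 4.525 m; N'_4 = 135·cos45.0° = 95.5; c'Δl = 17.65; W sinα = 95.5
Σc'Δl = 48.7 kN/m; ΣN' = 500.2 kN/m; ΣW sinα = 175.0 kN/m
Resisting = 48.7 + 500.2·tan33.4° = 48.7 + 329.8 = 378.6 kN/m
FS = 378.6 / 175.0 = 2.164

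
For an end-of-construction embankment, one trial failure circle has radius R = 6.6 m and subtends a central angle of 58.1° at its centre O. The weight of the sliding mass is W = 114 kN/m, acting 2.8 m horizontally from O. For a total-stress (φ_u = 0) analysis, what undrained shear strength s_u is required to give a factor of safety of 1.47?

FS = s_u·L_a·R / (W·d), so s_u = FS·W·d / (L_a·R).
Arc length L_a = R·θ = 6.6·(58.1°·π/180) = 6.6·1.0140 = 6.69 m
s_u = 1.47·114·2.8 / (6.69·6.6) = 469.2 / 44.17 = 10.62 kPa

s_u = 10.6 kPa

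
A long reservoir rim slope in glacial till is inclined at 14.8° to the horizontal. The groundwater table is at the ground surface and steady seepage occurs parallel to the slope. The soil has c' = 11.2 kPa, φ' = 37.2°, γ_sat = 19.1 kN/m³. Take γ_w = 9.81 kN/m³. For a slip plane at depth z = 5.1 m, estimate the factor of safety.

FS = 1.86

With seepage parallel to the slope and the water table at the surface, the effective normal stress on the slip plane uses the buoyant unit weight γ' = γ_sat − γ_w while the driving shear stress uses γ_sat:
FS = [c' + γ' z cos²β tanφ'] / [γ_sat z sinβ cosβ]
γ' = 19.1 − 9.81 = 9.29 kN/m³
Numerator = 11.2 + 9.29·5.1·cos²14.8°·tan37.2° = 11.2 + 9.29·5.1·0.9347·0.7590 = 44.816 kPa
Denominator = 19.1·5.1·sin14.8°·cos14.8° = 19.1·5.1·0.2554·0.9668 = 24.057 kPa
FS = 44.816 / 24.057 = 1.863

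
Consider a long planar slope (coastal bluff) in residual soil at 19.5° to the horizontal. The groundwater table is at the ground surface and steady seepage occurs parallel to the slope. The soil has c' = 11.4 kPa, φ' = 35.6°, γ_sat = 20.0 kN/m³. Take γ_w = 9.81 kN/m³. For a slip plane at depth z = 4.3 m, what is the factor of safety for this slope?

FS = 1.45

With seepage parallel to the slope and the water table at the surface, the effective normal stress on the slip plane uses the buoyant unit weight γ' = γ_sat − γ_w while the driving shear stress uses γ_sat:
FS = [c' + γ' z cos²β tanφ'] / [γ_sat z sinβ cosβ]
γ' = 20.0 − 9.81 = 10.19 kN/m³
Numerator = 11.4 + 10.19·4.3·cos²19.5°·tan35.6° = 11.4 + 10.19·4.3·0.8886·0.7159 = 39.274 kPa
Denominator = 20.0·4.3·sin19.5°·cos19.5° = 20.0·4.3·0.3338·0.9426 = 27.061 kPa
FS = 39.274 / 27.061 = 1.451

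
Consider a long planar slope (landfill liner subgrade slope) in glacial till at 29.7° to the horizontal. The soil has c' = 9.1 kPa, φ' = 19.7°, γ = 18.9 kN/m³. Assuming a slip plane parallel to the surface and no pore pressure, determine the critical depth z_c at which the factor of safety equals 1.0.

Setting FS = 1.00 in FS = [c' + γz cos²β tanφ'] / [γz sinβ cosβ] and solving for z:
z = c' / [γ cosβ (FS·sinβ − cosβ·tanφ')]
  = 9.1 / [18.9·cos29.7°·(1.00·sin29.7° − cos29.7°·tan19.7°)]
  = 9.1 / [18.9·0.8686·(1.00·0.4955 − 0.8686·0.3581)]
  = 9.1 / 3.0280 = 3.005 m

z_c = 3.01 m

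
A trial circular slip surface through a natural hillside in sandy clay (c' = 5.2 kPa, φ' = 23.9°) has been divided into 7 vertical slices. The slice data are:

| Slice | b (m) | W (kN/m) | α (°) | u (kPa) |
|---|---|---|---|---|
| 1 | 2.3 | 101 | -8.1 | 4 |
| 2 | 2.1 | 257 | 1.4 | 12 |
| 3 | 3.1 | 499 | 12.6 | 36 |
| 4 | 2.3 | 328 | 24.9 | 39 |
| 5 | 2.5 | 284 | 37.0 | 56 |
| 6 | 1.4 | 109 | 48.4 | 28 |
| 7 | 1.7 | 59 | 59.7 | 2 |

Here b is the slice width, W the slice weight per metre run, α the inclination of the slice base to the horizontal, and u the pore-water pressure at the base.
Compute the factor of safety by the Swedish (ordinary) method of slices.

FS = 0.98

Ordinary method of slices: FS = Σ[c'·Δl_i + (W_i cosα_i − u_i·Δl_i)·tanφ'] / Σ W_i sinα_i, with Δl_i = b_i / cosα_i.
Slice 1: Δl = 2.3/cos(-8.1°) = 2.323 m; N'_1 = 101·cos(-8.1°) − 4·2.323 = 90.7; c'Δl = 12.08; W sinα = -14.2
Slice 2: Δl = 2.1/cos1.4° = 2.101 m; N'_2 = 257·cos1.4° − 12·2.101 = 231.7; c'Δl = 10.92; W sinα = 6.3
Slice 3: Δl = 3.1/cos12.6° = 3.177 m; N'_3 = 499·cos12.6° − 36·3.177 = 372.6; c'Δl = 16.52; W sinα = 108.9
Slice 4: Δl = 2.3/cos24.9° = 2.536 m; N'_4 = 328·cos24.9° − 39·2.536 = 198.6; c'Δl = 13.19; W sinα = 138.1
Slice 5: Δl = 2.5/cos37.0° = 3.130 m; N'_5 = 284·cos37.0° − 56·3.130 = 51.5; c'Δl = 16.28; W sinα = 170.9
Slice 6: Δl = 1.4/cos48.4° = 2.109 m; N'_6 = 109·cos48.4° − 28·2.109 = 13.3; c'Δl = 10.97; W sinα = 81.5
Slice 7: Δl = 1.7/cos59.7° = 3.369 m; N'_7 = 59·cos59.7° − 2·3.369 = 23.0; c'Δl = 17.52; W sinα = 50.9
Σc'Δl = 97.5 kN/m; ΣN' = 981.5 kN/m; ΣW sinα = 542.4 kN/m
Resisting = 97.5 + 981.5·tan23.9° = 97.5 + 435.0 = 532.4 kN/m
FS = 532.4 / 542.4 = 0.982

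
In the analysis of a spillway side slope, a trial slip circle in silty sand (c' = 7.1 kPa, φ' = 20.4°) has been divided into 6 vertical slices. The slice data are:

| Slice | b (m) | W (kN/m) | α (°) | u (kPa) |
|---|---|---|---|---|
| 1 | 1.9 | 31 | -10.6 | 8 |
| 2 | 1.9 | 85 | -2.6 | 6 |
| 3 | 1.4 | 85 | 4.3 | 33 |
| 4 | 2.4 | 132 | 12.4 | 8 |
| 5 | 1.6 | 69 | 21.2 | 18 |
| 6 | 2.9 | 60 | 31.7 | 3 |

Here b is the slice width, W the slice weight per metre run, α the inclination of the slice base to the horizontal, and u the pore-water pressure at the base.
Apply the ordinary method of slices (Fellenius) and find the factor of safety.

Ordinary method of slices: FS = Σ[c'·Δl_i + (W_i cosα_i − u_i·Δl_i)·tanφ'] / Σ W_i sinα_i, with Δl_i = b_i / cosα_i.
Slice 1: Δl = 1.9/cos(-10.6°) = 1.933 m; N'_1 = 31·cos(-10.6°) − 8·1.933 = 15.0; c'Δl = 13.72; W sinα = -5.7
Slice 2: Δl = 1.9/cos(-2.6°) = 1.902 m; N'_2 = 85·cos(-2.6°) − 6·1.902 = 73.5; c'Δl = 13.50; W sinα = -3.9
Slice 3: Δl = 1.4/cos4.3° = 1.404 m; N'_3 = 85·cos4.3° − 33·1.404 = 38.4; c'Δl = 9.97; W sinα = 6.4
Slice 4: Δl = 2.4/cos12.4° = 2.457 m; N'_4 = 132·cos12.4° − 8·2.457 = 109.3; c'Δl = 17.45; W sinα = 28.3
Slice 5: Δl = 1.6/cos21.2° = 1.716 m; N'_5 = 69·cos21.2° − 18·1.716 = 33.4; c'Δl = 12.18; W sinα = 25.0
Slice 6: Δl = 2.9/cos31.7° = 3.409 m; N'_6 = 60·cos31.7° − 3·3.409 = 40.8; c'Δl = 24.20; W sinα = 31.5
Σc'Δl = 91.0 kN/m; ΣN' = 310.5 kN/m; ΣW sinα = 81.6 kN/m
Resisting = 91.0 + 310.5·tan20.4° = 91.0 + 115.5 = 206.5 kN/m
FS = 206.5 / 81.6 = 2.529

FS = 2.53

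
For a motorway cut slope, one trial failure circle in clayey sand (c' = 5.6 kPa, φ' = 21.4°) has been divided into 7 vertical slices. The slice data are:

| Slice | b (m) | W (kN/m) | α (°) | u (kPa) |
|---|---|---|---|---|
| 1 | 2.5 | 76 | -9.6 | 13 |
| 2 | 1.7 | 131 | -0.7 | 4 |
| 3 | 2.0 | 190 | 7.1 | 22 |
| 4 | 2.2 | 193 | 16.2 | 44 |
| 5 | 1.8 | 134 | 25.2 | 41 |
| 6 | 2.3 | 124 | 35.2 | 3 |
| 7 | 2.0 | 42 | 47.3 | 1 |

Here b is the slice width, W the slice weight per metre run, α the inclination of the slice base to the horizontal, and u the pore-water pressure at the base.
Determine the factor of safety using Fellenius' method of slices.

Ordinary method of slices: FS = Σ[c'·Δl_i + (W_i cosα_i − u_i·Δl_i)·tanφ'] / Σ W_i sinα_i, with Δl_i = b_i / cosα_i.
Slice 1: Δl = 2.5/cos(-9.6°) = 2.536 m; N'_1 = 76·cos(-9.6°) − 13·2.536 = 42.0; c'Δl = 14.20; W sinα = -12.7
Slice 2: Δl = 1.7/cos(-0.7°) = 1.700 m; N'_2 = 131·cos(-0.7°) − 4·1.700 = 124.2; c'Δl = 9.52; W sinα = -1.6
Slice 3: Δl = 2.0/cos7.1° = 2.015 m; N'_3 = 190·cos7.1° − 22·2.015 = 144.2; c'Δl = 11.29; W sinα = 23.5
Slice 4: Δl = 2.2/cos16.2° = 2.291 m; N'_4 = 193·cos16.2° − 44·2.291 = 84.5; c'Δl = 12.83; W sinα = 53.8
Slice 5: Δl = 1.8/cos25.2° = 1.989 m; N'_5 = 134·cos25.2° − 41·1.989 = 39.7; c'Δl = 11.14; W sinα = 57.1
Slice 6: Δl = 2.3/cos35.2° = 2.815 m; N'_6 = 124·cos35.2° − 3·2.815 = 92.9; c'Δl = 15.76; W sinα = 71.5
Slice 7: Δl = 2.0/cos47.3° = 2.949 m; N'_7 = 42·cos47.3° − 1·2.949 = 25.5; c'Δl = 16.52; W sinα = 30.9
Σc'Δl = 91.3 kN/m; ΣN' = 553.0 kN/m; ΣW sinα = 222.5 kN/m
Resisting = 91.3 + 553.0·tan21.4° = 91.3 + 216.7 = 308.0 kN/m
FS = 308.0 / 222.5 = 1.384

FS = 1.38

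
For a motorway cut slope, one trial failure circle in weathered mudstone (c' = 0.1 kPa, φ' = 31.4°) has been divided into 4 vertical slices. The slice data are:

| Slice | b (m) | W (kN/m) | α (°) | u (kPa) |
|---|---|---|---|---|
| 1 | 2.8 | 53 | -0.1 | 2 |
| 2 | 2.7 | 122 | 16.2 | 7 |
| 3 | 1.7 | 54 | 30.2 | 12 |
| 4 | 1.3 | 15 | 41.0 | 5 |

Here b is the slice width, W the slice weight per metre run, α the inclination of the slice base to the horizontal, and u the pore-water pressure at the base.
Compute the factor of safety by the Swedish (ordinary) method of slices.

FS = 1.48

Ordinary method of slices: FS = Σ[c'·Δl_i + (W_i cosα_i − u_i·Δl_i)·tanφ'] / Σ W_i sinα_i, with Δl_i = b_i / cosα_i.
Slice 1: Δl = 2.8/cos(-0.1°) = 2.800 m; N'_1 = 53·cos(-0.1°) − 2·2.800 = 47.4; c'Δl = 0.28; W sinα = -0.1
Slice 2: Δl = 2.7/cos16.2° = 2.812 m; N'_2 = 122·cos16.2° − 7·2.812 = 97.5; c'Δl = 0.28; W sinα = 34.0
Slice 3: Δl = 1.7/cos30.2° = 1.967 m; N'_3 = 54·cos30.2° − 12·1.967 = 23.1; c'Δl = 0.20; W sinα = 27.2
Slice 4: Δl = 1.3/cos41.0° = 1.723 m; N'_4 = 15·cos41.0° − 5·1.723 = 2.7; c'Δl = 0.17; W sinα = 9.8
Σc'Δl = 0.9 kN/m; ΣN' = 170.6 kN/m; ΣW sinα = 70.9 kN/m
Resisting = 0.9 + 170.6·tan31.4° = 0.9 + 104.2 = 105.1 kN/m
FS = 105.1 / 70.9 = 1.481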